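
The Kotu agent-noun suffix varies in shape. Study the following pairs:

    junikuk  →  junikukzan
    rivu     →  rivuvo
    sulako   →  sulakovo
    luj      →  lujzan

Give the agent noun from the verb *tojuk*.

tojukzan

The alternation tracks the final sound of the stem — -zan when the stem ends in a consonant (*junikuk*, *luj*); -vo when the stem ends in a vowel (*rivu*, *sulako*).
*tojuk*: final sound = /k/, a consonant → -zan → *tojukzan*.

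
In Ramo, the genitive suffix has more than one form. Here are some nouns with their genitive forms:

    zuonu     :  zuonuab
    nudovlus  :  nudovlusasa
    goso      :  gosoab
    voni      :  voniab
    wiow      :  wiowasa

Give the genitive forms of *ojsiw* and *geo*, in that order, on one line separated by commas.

ojsiwasa, geoab

Looking at the final sound of each stem: -asa when the stem ends in a consonant (*nudovlus*, *wiow*); -ab when the stem ends in a vowel (*zuonu*, *goso*, *voni*).
*ojsiw*: final sound = /w/, a consonant → -asa → *ojsiwasa*.
Since the final sound of *geo* is /o/ (a vowel), it takes -ab, giving *geoab*.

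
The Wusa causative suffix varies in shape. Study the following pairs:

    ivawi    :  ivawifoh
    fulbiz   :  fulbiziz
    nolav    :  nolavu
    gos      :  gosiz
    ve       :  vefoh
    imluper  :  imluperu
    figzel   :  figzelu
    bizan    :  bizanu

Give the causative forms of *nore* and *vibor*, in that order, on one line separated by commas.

norefoh, viboru

The alternation tracks the final sound of the stem — -iz when the stem ends in a sibilant (*fulbiz*, *gos*); -u when the stem ends in a non-sibilant consonant (*nolav*, *imluper*, *figzel*, *bizan*); -foh when the stem ends in a vowel (*ivawi*, *ve*).
*nore* — final sound /e/ (a vowel) → -foh → *norefoh*.
*vibor* — final sound /r/ (a non-sibilant consonant) → -u → *viboru*.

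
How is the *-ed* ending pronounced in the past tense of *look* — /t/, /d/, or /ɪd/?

The stem *look* ends in a voiceless consonant other than /t/.
The -ed suffix is realized as /ɪd/ after /t, d/; as /t/ after other voiceless consonants; and as /d/ after other voiced sounds.
So -ed on *look* is pronounced /t/.

/t/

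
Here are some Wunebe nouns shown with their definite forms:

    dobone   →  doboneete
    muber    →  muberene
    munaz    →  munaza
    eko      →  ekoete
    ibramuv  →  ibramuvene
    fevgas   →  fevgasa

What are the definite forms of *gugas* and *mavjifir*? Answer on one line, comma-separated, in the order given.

The pattern is sibilance of the final sound: -a when the stem ends in a sibilant (*munaz*, *fevgas*); -ene when the stem ends in a non-sibilant consonant (*muber*, *ibramuv*); -ete when the stem ends in a vowel (*dobone*, *eko*).
Since the final sound of *gugas* is /s/ (a sibilant), it takes -a, giving *gugasa*.
*mavjifir*: final sound = /r/, a non-sibilant consonant → -ene → *mavjifirene*.

gugasa, mavjifirene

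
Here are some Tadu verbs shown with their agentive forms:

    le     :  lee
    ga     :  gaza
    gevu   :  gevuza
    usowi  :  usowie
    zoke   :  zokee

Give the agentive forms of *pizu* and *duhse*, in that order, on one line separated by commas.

Looking at the last vowel of each stem: -e when the last vowel of the stem is a front vowel (*le*, *usowi*, *zoke*); -za when the last vowel of the stem is a back vowel (*ga*, *gevu*).
The last vowel of *pizu* is /u/, which is a back vowel, so the suffix is -za, giving *pizuza*.
*duhse*: last vowel = /e/, a front vowel → -e → *duhsee*.

pizuza, duhsee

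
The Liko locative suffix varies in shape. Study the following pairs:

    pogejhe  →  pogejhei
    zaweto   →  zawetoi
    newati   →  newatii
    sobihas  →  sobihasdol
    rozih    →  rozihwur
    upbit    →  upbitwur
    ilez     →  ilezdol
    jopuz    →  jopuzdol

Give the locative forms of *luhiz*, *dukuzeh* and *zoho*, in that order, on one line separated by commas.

The pattern is sibilance of the final sound: -dol when the stem ends in a sibilant (*sobihas*, *ilez*, *jopuz*); -wur when the stem ends in a non-sibilant consonant (*rozih*, *upbit*); -i when the stem ends in a vowel (*pogejhe*, *zaweto*, *newati*).
Since the final sound of *luhiz* is /z/ (a sibilant), it takes -dol, giving *luhizdol*.
Since the final sound of *dukuzeh* is /h/ (a non-sibilant consonant), it takes -wur, giving *dukuzehwur*.
*zoho* — final sound /o/ (a vowel) → -i → *zohoi*.

luhizdol, dukuzehwur, zohoi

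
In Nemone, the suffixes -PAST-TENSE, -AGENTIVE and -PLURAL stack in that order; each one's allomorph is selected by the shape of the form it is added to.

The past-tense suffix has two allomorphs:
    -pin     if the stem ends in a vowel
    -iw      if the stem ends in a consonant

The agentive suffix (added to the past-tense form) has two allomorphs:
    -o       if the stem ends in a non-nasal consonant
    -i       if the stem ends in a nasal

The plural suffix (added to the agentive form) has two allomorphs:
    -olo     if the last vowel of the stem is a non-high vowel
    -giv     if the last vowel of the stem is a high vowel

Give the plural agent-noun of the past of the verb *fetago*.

*fetago* — final sound /o/ (a vowel) → -pin → *fetagopin*.
Since the final consonant of the past-tense form *fetagopin* is /n/ (a nasal), it takes -i, giving *fetagopini*.
The agentive form *fetagopini*: last vowel = /i/, a high vowel → -giv → *fetagopinigiv*.

fetagopinigiv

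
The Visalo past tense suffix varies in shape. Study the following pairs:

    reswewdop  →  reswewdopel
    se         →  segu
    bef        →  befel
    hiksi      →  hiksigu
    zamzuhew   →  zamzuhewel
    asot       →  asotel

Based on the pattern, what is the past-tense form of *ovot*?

Looking at the final sound of each stem: -el when the stem ends in a consonant (*reswewdop*, *bef*, *zamzuhew*, *asot*); -gu when the stem ends in a vowel (*se*, *hiksi*).
Since the final sound of *ovot* is /t/ (a consonant), it takes -el, giving *ovotel*.

ovotel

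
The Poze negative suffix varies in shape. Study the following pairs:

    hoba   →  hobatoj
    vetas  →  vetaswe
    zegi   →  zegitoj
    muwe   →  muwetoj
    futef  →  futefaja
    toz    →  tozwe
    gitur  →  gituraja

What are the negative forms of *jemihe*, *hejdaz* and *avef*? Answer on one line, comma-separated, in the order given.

jemihetoj, hejdazwe, avefaja

The pattern is sibilance of the final sound: -we when the stem ends in a sibilant (*vetas*, *toz*); -aja when the stem ends in a non-sibilant consonant (*futef*, *gitur*); -toj when the stem ends in a vowel (*hoba*, *zegi*, *muwe*).
*jemihe* — final sound /e/ (a vowel) → -toj → *jemihetoj*.
*hejdaz* — final sound /z/ (a sibilant) → -we → *hejdazwe*.
The final sound of *avef* is /f/, which is a non-sibilant consonant, so the suffix is -aja, giving *avefaja*.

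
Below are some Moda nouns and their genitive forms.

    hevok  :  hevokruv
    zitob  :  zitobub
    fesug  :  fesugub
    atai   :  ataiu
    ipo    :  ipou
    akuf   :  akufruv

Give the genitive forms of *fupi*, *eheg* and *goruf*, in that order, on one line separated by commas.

The alternation tracks the final sound of the stem — -ruv when the stem ends in a voiceless consonant (*hevok*, *akuf*); -ub when the stem ends in a voiced consonant (*zitob*, *fesug*); -u when the stem ends in a vowel (*atai*, *ipo*).
*fupi*: final sound = /i/, a vowel → -u → *fupiu*.
*eheg* — final sound /g/ (a voiced consonant) → -ub → *ehegub*.
The final sound of *goruf* is /f/, which is a voiceless consonant, so the suffix is -ruv, giving *gorufruv*.

fupiu, ehegub, gorufruv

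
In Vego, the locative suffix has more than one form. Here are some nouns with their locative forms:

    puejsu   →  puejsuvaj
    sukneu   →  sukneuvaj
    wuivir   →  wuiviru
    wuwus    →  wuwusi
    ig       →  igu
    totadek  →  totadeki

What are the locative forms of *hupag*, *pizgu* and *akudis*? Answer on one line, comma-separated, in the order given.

hupagu, pizguvaj, akudisi

Looking at the final sound of each stem: -i when the stem ends in a voiceless consonant (*wuwus*, *totadek*); -u when the stem ends in a voiced consonant (*wuivir*, *ig*); -vaj when the stem ends in a vowel (*puejsu*, *sukneu*).
*hupag* — final sound /g/ (a voiced consonant) → -u → *hupagu*.
Since the final sound of *pizgu* is /u/ (a vowel), it takes -vaj, giving *pizguvaj*.
Since the final sound of *akudis* is /s/ (a voiceless consonant), it takes -i, giving *akudisi*.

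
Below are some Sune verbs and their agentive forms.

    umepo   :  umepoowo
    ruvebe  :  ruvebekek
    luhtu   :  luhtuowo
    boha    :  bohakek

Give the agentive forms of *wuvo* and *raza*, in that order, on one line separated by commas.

wuvoowo, razakek

The alternation tracks the last vowel of the stem — -owo when the last vowel of the stem is a rounded vowel (*umepo*, *luhtu*); -kek when the last vowel of the stem is an unrounded vowel (*ruvebe*, *boha*).
Since the last vowel of *wuvo* is /o/ (a rounded vowel), it takes -owo, giving *wuvoowo*.
*raza*: last vowel = /a/, an unrounded vowel → -kek → *razakek*.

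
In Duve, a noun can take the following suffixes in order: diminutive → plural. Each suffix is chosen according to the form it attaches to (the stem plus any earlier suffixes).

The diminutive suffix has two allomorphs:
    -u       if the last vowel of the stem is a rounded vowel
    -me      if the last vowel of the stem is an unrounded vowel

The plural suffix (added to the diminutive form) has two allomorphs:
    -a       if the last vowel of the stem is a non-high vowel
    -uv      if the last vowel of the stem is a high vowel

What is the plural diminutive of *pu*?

*pu* — last vowel /u/ (a rounded vowel) → -u → *puu*.
The diminutive form *puu*: last vowel = /u/, a high vowel → -uv → *puuuv*.

puuuv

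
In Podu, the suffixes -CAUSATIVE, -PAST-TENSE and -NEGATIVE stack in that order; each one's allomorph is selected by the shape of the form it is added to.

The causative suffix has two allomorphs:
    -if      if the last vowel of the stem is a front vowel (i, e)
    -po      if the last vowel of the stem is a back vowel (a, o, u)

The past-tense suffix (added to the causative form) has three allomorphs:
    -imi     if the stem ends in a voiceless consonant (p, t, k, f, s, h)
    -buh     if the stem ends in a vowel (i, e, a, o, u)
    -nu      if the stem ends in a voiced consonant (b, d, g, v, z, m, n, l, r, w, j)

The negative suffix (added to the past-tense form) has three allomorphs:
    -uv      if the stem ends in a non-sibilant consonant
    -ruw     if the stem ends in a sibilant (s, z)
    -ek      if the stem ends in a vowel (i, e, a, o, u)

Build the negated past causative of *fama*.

famapobuhuv

*fama*: last vowel = /a/, a back vowel → -po → *famapo*.
The causative form *famapo* — final sound /o/ (a vowel) → -buh → *famapobuh*.
The past-tense form *famapobuh* — final sound /h/ (a non-sibilant consonant) → -uv → *famapobuhuv*.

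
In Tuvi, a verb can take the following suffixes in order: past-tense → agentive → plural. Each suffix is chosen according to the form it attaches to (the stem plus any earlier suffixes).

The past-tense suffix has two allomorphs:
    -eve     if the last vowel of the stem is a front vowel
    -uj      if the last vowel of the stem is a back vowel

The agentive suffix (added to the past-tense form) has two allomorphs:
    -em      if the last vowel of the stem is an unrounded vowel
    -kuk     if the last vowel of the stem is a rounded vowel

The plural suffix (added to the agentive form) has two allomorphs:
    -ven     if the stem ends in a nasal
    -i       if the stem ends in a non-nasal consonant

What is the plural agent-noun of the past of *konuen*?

konueneveemven

*konuen*: last vowel = /e/, a front vowel → -eve → *konueneve*.
The last vowel of the past-tense form *konueneve* is /e/, which is an unrounded vowel, so the agentive suffix is -em, giving *konueneveem*.
The final consonant of the agentive form *konueneveem* is /m/, which is a nasal, so the plural suffix is -ven, giving *konueneveemven*.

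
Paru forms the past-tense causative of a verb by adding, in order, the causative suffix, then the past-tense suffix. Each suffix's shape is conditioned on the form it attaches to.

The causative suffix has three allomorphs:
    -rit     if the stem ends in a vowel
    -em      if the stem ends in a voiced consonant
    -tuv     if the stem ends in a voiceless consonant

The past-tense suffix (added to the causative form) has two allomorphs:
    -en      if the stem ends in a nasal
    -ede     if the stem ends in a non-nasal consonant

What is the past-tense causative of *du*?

*du* — final sound /u/ (a vowel) → -rit → *durit*.
Since the final consonant of the causative form *durit* is /t/ (non-nasal), it takes -ede, giving *duritede*.

duritede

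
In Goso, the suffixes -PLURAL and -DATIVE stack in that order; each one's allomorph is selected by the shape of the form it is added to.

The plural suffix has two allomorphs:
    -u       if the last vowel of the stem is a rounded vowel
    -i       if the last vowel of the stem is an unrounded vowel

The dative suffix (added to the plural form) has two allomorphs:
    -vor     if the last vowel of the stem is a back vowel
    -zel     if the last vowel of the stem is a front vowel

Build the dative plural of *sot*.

sotuvor

The last vowel of *sot* is /o/, which is a rounded vowel, so the plural suffix is -u, giving *sotu*.
Since the last vowel of the plural form *sotu* is /u/ (a back vowel), it takes -vor, giving *sotuvor*.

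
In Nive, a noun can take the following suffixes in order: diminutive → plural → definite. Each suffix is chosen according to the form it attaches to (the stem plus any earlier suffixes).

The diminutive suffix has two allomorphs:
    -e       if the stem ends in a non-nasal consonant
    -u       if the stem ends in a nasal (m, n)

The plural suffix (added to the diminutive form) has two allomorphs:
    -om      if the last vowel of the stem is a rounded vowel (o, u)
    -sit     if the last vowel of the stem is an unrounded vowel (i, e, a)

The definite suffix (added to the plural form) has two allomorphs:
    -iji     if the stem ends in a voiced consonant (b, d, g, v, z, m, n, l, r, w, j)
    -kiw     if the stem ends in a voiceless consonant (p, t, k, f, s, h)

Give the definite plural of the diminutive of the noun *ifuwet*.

ifuwetesitkiw

The final consonant of *ifuwet* is /t/, which is non-nasal, so the diminutive suffix is -e, giving *ifuwete*.
Since the last vowel of the diminutive form *ifuwete* is /e/ (an unrounded vowel), it takes -sit, giving *ifuwetesit*.
Since the final consonant of the plural form *ifuwetesit* is /t/ (voiceless), it takes -kiw, giving *ifuwetesitkiw*.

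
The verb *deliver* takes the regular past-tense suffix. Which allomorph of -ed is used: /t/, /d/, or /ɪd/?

/d/

The stem *deliver* ends in a voiced sound other than /d/.
The -ed suffix is realized as /ɪd/ after /t, d/; as /t/ after other voiceless consonants; and as /d/ after other voiced sounds.
So -ed on *deliver* is pronounced /d/.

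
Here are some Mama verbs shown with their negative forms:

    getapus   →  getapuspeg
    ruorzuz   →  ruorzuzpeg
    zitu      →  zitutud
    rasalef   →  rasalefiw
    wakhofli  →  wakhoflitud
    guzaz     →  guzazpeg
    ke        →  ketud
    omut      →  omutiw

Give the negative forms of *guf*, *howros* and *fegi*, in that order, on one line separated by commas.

gufiw, howrospeg, fegitud

The pattern is sibilance of the final sound: -peg when the stem ends in a sibilant (*getapus*, *ruorzuz*, *guzaz*); -iw when the stem ends in a non-sibilant consonant (*rasalef*, *omut*); -tud when the stem ends in a vowel (*zitu*, *wakhofli*, *ke*).
The final sound of *guf* is /f/, which is a non-sibilant consonant, so the suffix is -iw, giving *gufiw*.
*howros*: final sound = /s/, a sibilant → -peg → *howrospeg*.
*fegi*: final sound = /i/, a vowel → -tud → *fegitud*.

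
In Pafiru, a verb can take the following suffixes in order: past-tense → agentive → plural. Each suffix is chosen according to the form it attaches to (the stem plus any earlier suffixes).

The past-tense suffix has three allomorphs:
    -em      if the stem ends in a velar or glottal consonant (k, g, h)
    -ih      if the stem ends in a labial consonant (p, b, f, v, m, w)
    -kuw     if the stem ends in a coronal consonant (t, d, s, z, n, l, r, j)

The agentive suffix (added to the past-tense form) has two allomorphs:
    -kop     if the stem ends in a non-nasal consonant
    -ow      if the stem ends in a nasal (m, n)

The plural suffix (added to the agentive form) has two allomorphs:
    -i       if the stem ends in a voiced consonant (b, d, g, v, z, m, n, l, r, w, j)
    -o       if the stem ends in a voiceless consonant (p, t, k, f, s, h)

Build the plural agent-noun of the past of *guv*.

*guv* — final consonant /v/ (labial) → -ih → *guvih*.
The past-tense form *guvih*: final consonant = /h/, non-nasal → -kop → *guvihkop*.
Since the final consonant of the agentive form *guvihkop* is /p/ (voiceless), it takes -o, giving *guvihkopo*.

guvihkopo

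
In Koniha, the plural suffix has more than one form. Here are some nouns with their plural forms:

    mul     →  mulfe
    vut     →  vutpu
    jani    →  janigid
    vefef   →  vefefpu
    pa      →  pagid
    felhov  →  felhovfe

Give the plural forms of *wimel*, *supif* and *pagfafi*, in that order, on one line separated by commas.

wimelfe, supifpu, pagfafigid

The pattern is voicing of the final sound: -pu when the stem ends in a voiceless consonant (*vut*, *vefef*); -fe when the stem ends in a voiced consonant (*mul*, *felhov*); -gid when the stem ends in a vowel (*jani*, *pa*).
Since the final sound of *wimel* is /l/ (a voiced consonant), it takes -fe, giving *wimelfe*.
*supif*: final sound = /f/, a voiceless consonant → -pu → *supifpu*.
*pagfafi*: final sound = /i/, a vowel → -gid → *pagfafigid*.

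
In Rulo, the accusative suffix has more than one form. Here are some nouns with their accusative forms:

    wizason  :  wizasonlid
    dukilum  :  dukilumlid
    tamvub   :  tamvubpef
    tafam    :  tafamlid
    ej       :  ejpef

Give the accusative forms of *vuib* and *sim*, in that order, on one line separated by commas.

The suffix is conditioned by the final consonant: -lid when the stem ends in a nasal (*wizason*, *dukilum*, *tafam*); -pef when the stem ends in a non-nasal consonant (*tamvub*, *ej*).
*vuib*: final consonant = /b/, non-nasal → -pef → *vuibpef*.
*sim* — final consonant /m/ (a nasal) → -lid → *simlid*.

vuibpef, simlid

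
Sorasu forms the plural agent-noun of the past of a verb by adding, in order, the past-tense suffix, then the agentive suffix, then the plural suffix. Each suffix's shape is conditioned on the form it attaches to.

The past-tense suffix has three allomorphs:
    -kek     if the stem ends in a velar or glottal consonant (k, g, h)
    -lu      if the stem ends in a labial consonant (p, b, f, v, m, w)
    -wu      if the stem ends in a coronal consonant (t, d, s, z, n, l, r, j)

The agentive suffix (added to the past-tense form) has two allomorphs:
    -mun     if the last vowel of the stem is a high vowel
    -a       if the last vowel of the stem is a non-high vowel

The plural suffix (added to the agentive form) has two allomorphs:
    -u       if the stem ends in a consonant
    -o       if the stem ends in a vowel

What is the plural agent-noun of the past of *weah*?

weahkekao

*weah* — final consonant /h/ (velar/glottal) → -kek → *weahkek*.
The last vowel of the past-tense form *weahkek* is /e/, which is a non-high vowel, so the agentive suffix is -a, giving *weahkeka*.
The final sound of the agentive form *weahkeka* is /a/, which is a vowel, so the plural suffix is -o, giving *weahkekao*.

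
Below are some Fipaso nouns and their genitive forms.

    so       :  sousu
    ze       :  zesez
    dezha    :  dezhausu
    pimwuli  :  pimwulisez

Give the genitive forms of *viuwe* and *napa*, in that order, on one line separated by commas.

viuwesez, napausu

The suffix is conditioned by the last vowel: -sez when the last vowel of the stem is a front vowel (*ze*, *pimwuli*); -usu when the last vowel of the stem is a back vowel (*so*, *dezha*).
Since the last vowel of *viuwe* is /e/ (a front vowel), it takes -sez, giving *viuwesez*.
The last vowel of *napa* is /a/, which is a back vowel, so the suffix is -usu, giving *napausu*.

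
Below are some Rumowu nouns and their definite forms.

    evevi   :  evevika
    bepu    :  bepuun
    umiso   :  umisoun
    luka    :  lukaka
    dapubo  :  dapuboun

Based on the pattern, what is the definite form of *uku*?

The pattern is rounding harmony: -un when the last vowel of the stem is a rounded vowel (*bepu*, *umiso*, *dapubo*); -ka when the last vowel of the stem is an unrounded vowel (*evevi*, *luka*).
*uku* — last vowel /u/ (a rounded vowel) → -un → *ukuun*.

ukuun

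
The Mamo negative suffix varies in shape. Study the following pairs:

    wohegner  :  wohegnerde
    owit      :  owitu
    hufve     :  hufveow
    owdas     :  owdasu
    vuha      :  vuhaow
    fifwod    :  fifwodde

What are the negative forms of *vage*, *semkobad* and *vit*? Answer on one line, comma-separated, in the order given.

vageow, semkobadde, vitu

The suffix is conditioned by the final sound: -u when the stem ends in a voiceless consonant (*owit*, *owdas*); -de when the stem ends in a voiced consonant (*wohegner*, *fifwod*); -ow when the stem ends in a vowel (*hufve*, *vuha*).
The final sound of *vage* is /e/, which is a vowel, so the suffix is -ow, giving *vageow*.
*semkobad* — final sound /d/ (a voiced consonant) → -de → *semkobadde*.
The final sound of *vit* is /t/, which is a voiceless consonant, so the suffix is -u, giving *vitu*.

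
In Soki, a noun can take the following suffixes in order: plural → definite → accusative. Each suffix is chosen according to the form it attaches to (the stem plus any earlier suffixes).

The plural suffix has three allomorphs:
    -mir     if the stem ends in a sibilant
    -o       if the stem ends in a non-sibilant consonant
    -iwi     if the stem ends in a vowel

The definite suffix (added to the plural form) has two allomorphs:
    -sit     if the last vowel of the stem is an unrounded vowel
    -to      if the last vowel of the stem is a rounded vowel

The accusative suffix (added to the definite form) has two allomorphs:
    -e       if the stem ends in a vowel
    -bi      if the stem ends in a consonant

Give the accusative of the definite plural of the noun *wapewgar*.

wapewgarotoe

Since the final sound of *wapewgar* is /r/ (a non-sibilant consonant), it takes -o, giving *wapewgaro*.
Since the last vowel of the plural form *wapewgaro* is /o/ (a rounded vowel), it takes -to, giving *wapewgaroto*.
Since the final sound of the definite form *wapewgaroto* is /o/ (a vowel), it takes -e, giving *wapewgarotoe*.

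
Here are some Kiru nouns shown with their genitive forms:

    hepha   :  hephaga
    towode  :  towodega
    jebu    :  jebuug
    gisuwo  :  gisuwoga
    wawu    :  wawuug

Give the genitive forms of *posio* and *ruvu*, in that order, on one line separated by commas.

posioga, ruvuug

The pattern is height harmony: -ug when the last vowel of the stem is a high vowel (*jebu*, *wawu*); -ga when the last vowel of the stem is a non-high vowel (*hepha*, *towode*, *gisuwo*).
Since the last vowel of *posio* is /o/ (a non-high vowel), it takes -ga, giving *posioga*.
*ruvu*: last vowel = /u/, a high vowel → -ug → *ruvuug*.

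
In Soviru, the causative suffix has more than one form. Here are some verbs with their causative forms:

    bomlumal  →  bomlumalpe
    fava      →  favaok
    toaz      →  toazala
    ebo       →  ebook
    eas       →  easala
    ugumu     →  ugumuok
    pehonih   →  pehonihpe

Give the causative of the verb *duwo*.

The suffix is conditioned by the final sound: -ala when the stem ends in a sibilant (*toaz*, *eas*); -pe when the stem ends in a non-sibilant consonant (*bomlumal*, *pehonih*); -ok when the stem ends in a vowel (*fava*, *ebo*, *ugumu*).
The final sound of *duwo* is /o/, which is a vowel, so the suffix is -ok, giving *duwook*.

duwook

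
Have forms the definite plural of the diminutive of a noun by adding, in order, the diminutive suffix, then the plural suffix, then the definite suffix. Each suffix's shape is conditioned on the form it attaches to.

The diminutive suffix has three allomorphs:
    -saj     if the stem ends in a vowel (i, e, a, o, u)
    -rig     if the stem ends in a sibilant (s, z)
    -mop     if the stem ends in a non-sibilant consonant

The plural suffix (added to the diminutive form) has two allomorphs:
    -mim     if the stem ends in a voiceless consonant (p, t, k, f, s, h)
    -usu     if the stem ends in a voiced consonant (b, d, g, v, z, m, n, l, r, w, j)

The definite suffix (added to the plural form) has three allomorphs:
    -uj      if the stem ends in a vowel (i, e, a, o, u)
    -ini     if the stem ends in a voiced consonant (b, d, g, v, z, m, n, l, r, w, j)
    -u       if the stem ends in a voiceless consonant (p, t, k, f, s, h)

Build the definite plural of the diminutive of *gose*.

Since the final sound of *gose* is /e/ (a vowel), it takes -saj, giving *gosesaj*.
The diminutive form *gosesaj* — final consonant /j/ (voiced) → -usu → *gosesajusu*.
The final sound of the plural form *gosesajusu* is /u/, which is a vowel, so the definite suffix is -uj, giving *gosesajusuuj*.

gosesajusuuj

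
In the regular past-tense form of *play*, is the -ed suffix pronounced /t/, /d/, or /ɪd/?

The stem *play* ends in a voiced sound other than /d/.
The -ed suffix is realized as /ɪd/ after /t, d/; as /t/ after other voiceless consonants; and as /d/ after other voiced sounds.
So -ed on *play* is pronounced /d/.

/d/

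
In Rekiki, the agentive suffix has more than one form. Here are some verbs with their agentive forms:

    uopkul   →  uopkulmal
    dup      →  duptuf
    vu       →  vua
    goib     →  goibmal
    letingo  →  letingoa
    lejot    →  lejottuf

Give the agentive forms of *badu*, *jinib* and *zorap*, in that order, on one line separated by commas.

badua, jinibmal, zoraptuf

The pattern is voicing of the final sound: -tuf when the stem ends in a voiceless consonant (*dup*, *lejot*); -mal when the stem ends in a voiced consonant (*uopkul*, *goib*); -a when the stem ends in a vowel (*vu*, *letingo*).
The final sound of *badu* is /u/, which is a vowel, so the suffix is -a, giving *badua*.
The final sound of *jinib* is /b/, which is a voiced consonant, so the suffix is -mal, giving *jinibmal*.
The final sound of *zorap* is /p/, which is a voiceless consonant, so the suffix is -tuf, giving *zoraptuf*.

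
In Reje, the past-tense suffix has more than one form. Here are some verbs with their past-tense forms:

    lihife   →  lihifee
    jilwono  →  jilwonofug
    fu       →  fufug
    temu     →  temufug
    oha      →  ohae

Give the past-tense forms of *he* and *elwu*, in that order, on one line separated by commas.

hee, elwufug

The alternation tracks the last vowel of the stem — -fug when the last vowel of the stem is a rounded vowel (*jilwono*, *fu*, *temu*); -e when the last vowel of the stem is an unrounded vowel (*lihife*, *oha*).
*he* — last vowel /e/ (an unrounded vowel) → -e → *hee*.
Since the last vowel of *elwu* is /u/ (a rounded vowel), it takes -fug, giving *elwufug*.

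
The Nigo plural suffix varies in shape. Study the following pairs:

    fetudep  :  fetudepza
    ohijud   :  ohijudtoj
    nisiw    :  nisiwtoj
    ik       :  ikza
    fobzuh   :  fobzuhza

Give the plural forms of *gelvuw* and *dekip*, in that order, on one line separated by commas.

The suffix is conditioned by the final consonant: -za when the stem ends in a voiceless consonant (*fetudep*, *ik*, *fobzuh*); -toj when the stem ends in a voiced consonant (*ohijud*, *nisiw*).
The final consonant of *gelvuw* is /w/, which is voiced, so the suffix is -toj, giving *gelvuwtoj*.
Since the final consonant of *dekip* is /p/ (voiceless), it takes -za, giving *dekipza*.

gelvuwtoj, dekipza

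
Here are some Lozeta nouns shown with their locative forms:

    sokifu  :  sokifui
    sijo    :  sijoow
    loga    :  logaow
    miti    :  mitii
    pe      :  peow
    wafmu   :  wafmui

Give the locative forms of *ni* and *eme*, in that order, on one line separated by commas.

nii, emeow

The alternation tracks the last vowel of the stem — -i when the last vowel of the stem is a high vowel (*sokifu*, *miti*, *wafmu*); -ow when the last vowel of the stem is a non-high vowel (*sijo*, *loga*, *pe*).
*ni*: last vowel = /i/, a high vowel → -i → *nii*.
The last vowel of *eme* is /e/, which is a non-high vowel, so the suffix is -ow, giving *emeow*.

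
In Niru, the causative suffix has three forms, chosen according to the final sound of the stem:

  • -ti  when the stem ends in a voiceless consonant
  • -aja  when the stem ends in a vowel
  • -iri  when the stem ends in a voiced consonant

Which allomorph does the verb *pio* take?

*pio* — final sound /o/ (a vowel) → -aja.

-aja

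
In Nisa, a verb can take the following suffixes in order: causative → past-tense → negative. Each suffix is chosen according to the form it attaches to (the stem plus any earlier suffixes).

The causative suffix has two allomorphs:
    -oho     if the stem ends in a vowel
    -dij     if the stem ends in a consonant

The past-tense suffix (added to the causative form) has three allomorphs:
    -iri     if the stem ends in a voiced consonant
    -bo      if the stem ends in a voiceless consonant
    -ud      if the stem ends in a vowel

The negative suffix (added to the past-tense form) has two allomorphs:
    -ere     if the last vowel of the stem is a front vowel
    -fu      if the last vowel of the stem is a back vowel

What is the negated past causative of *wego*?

*wego* — final sound /o/ (a vowel) → -oho → *wegooho*.
The final sound of the causative form *wegooho* is /o/, which is a vowel, so the past-tense suffix is -ud, giving *wegoohoud*.
Since the last vowel of the past-tense form *wegoohoud* is /u/ (a back vowel), it takes -fu, giving *wegoohoudfu*.

wegoohoudfu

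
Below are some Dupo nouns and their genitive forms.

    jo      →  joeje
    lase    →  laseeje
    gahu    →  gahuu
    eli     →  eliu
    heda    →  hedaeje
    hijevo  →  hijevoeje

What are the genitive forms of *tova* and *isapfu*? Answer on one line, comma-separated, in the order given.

tovaeje, isapfuu

The alternation tracks the last vowel of the stem — -u when the last vowel of the stem is a high vowel (*gahu*, *eli*); -eje when the last vowel of the stem is a non-high vowel (*jo*, *lase*, *heda*, *hijevo*).
*tova* — last vowel /a/ (a non-high vowel) → -eje → *tovaeje*.
*isapfu* — last vowel /u/ (a high vowel) → -u → *isapfuu*.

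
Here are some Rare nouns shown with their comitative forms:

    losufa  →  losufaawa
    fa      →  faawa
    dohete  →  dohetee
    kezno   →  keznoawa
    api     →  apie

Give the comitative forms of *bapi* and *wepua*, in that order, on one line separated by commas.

bapie, wepuaawa

The pattern is front/back vowel harmony: -e when the last vowel of the stem is a front vowel (*dohete*, *api*); -awa when the last vowel of the stem is a back vowel (*losufa*, *fa*, *kezno*).
The last vowel of *bapi* is /i/, which is a front vowel, so the suffix is -e, giving *bapie*.
Since the last vowel of *wepua* is /a/ (a back vowel), it takes -awa, giving *wepuaawa*.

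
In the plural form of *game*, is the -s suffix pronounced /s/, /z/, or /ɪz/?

/z/

The stem *game* ends in a voiced non-sibilant sound.
The plural suffix surfaces as /ɪz/ after sibilants, /s/ after other voiceless consonants, and /z/ after other voiced sounds.
So the plural -s on *game* is pronounced /z/.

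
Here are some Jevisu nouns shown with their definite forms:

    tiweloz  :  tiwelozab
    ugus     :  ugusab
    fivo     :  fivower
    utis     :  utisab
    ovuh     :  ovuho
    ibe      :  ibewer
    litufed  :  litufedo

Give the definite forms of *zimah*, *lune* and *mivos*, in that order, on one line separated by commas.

zimaho, lunewer, mivosab

Looking at the final sound of each stem: -ab when the stem ends in a sibilant (*tiweloz*, *ugus*, *utis*); -o when the stem ends in a non-sibilant consonant (*ovuh*, *litufed*); -wer when the stem ends in a vowel (*fivo*, *ibe*).
The final sound of *zimah* is /h/, which is a non-sibilant consonant, so the suffix is -o, giving *zimaho*.
Since the final sound of *lune* is /e/ (a vowel), it takes -wer, giving *lunewer*.
*mivos*: final sound = /s/, a sibilant → -ab → *mivosab*.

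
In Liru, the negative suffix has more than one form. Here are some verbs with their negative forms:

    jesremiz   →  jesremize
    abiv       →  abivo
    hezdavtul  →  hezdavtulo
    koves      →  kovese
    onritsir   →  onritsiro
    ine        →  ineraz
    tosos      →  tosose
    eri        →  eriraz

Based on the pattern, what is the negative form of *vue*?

vueraz

The alternation tracks the final sound of the stem — -e when the stem ends in a sibilant (*jesremiz*, *koves*, *tosos*); -o when the stem ends in a non-sibilant consonant (*abiv*, *hezdavtul*, *onritsir*); -raz when the stem ends in a vowel (*ine*, *eri*).
*vue*: final sound = /e/, a vowel → -raz → *vueraz*.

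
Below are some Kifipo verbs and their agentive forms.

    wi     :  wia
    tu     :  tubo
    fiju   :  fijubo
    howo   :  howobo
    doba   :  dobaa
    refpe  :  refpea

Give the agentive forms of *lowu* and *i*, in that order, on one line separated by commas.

lowubo, ia

The alternation tracks the last vowel of the stem — -bo when the last vowel of the stem is a rounded vowel (*tu*, *fiju*, *howo*); -a when the last vowel of the stem is an unrounded vowel (*wi*, *doba*, *refpe*).
*lowu*: last vowel = /u/, a rounded vowel → -bo → *lowubo*.
Since the last vowel of *i* is /i/ (an unrounded vowel), it takes -a, giving *ia*.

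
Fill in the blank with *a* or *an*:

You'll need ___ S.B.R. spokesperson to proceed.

The indefinite article is chosen by the initial *sound* of the following word, not its spelling.
The initialism *S.B.R.* is read letter by letter; the first letter, S, is pronounced /ɛs/, which begins with a vowel sound.
So the article is *an*: You'll need an S.B.R. spokesperson to proceed.

an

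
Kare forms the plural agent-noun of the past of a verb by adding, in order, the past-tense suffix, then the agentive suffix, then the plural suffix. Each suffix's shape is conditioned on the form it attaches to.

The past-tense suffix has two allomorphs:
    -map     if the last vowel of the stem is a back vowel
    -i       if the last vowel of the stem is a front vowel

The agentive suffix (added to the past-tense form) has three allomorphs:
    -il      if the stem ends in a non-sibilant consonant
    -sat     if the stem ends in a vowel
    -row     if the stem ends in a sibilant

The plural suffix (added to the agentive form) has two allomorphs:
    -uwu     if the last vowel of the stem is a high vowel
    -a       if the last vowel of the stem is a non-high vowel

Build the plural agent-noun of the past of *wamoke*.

The last vowel of *wamoke* is /e/, which is a front vowel, so the past-tense suffix is -i, giving *wamokei*.
The past-tense form *wamokei*: final sound = /i/, a vowel → -sat → *wamokeisat*.
The agentive form *wamokeisat* — last vowel /a/ (a non-high vowel) → -a → *wamokeisata*.

wamokeisata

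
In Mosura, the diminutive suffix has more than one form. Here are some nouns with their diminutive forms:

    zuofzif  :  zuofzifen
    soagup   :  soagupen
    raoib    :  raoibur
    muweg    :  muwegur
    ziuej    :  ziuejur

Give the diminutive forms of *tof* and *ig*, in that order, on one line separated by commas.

Looking at the final consonant of each stem: -en when the stem ends in a voiceless consonant (*zuofzif*, *soagup*); -ur when the stem ends in a voiced consonant (*raoib*, *muweg*, *ziuej*).
Since the final consonant of *tof* is /f/ (voiceless), it takes -en, giving *tofen*.
The final consonant of *ig* is /g/, which is voiced, so the suffix is -ur, giving *igur*.

tofen, igur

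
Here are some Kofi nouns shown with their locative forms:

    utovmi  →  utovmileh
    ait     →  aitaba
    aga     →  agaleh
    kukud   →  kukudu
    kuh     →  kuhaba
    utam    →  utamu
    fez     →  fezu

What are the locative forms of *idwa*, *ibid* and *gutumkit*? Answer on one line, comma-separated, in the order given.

idwaleh, ibidu, gutumkitaba

Looking at the final sound of each stem: -aba when the stem ends in a voiceless consonant (*ait*, *kuh*); -u when the stem ends in a voiced consonant (*kukud*, *utam*, *fez*); -leh when the stem ends in a vowel (*utovmi*, *aga*).
*idwa* — final sound /a/ (a vowel) → -leh → *idwaleh*.
The final sound of *ibid* is /d/, which is a voiced consonant, so the suffix is -u, giving *ibidu*.
Since the final sound of *gutumkit* is /t/ (a voiceless consonant), it takes -aba, giving *gutumkitaba*.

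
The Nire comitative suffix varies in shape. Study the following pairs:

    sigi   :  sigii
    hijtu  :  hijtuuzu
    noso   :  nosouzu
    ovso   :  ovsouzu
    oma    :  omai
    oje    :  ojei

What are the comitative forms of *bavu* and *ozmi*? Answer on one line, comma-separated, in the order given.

bavuuzu, ozmii

Looking at the last vowel of each stem: -uzu when the last vowel of the stem is a rounded vowel (*hijtu*, *noso*, *ovso*); -i when the last vowel of the stem is an unrounded vowel (*sigi*, *oma*, *oje*).
*bavu*: last vowel = /u/, a rounded vowel → -uzu → *bavuuzu*.
Since the last vowel of *ozmi* is /i/ (an unrounded vowel), it takes -i, giving *ozmii*.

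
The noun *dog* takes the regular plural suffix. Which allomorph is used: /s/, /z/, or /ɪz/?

/z/

The stem *dog* ends in a voiced non-sibilant sound.
The plural suffix surfaces as /ɪz/ after sibilants, /s/ after other voiceless consonants, and /z/ after other voiced sounds.
So the plural -s on *dog* is pronounced /z/.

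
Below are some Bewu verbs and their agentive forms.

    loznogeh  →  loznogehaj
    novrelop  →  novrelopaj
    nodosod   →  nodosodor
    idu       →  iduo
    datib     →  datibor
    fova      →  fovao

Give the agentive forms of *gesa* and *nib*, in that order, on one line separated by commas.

gesao, nibor

Looking at the final sound of each stem: -aj when the stem ends in a voiceless consonant (*loznogeh*, *novrelop*); -or when the stem ends in a voiced consonant (*nodosod*, *datib*); -o when the stem ends in a vowel (*idu*, *fova*).
The final sound of *gesa* is /a/, which is a vowel, so the suffix is -o, giving *gesao*.
*nib* — final sound /b/ (a voiced consonant) → -or → *nibor*.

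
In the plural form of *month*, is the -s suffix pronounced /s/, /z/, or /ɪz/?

/s/

The stem *month* ends in a voiceless non-sibilant consonant.
The plural suffix surfaces as /ɪz/ after sibilants, /s/ after other voiceless consonants, and /z/ after other voiced sounds.
So the plural -s on *month* is pronounced /s/.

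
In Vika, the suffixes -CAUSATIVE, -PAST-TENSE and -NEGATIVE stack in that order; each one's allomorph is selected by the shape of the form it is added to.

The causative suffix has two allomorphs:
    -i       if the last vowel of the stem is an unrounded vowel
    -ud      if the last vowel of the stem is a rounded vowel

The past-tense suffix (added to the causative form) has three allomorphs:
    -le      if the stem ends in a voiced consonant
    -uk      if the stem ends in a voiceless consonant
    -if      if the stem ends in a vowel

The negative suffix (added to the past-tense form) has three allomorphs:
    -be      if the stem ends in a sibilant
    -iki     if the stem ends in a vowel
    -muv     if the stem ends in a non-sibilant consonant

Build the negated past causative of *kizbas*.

Since the last vowel of *kizbas* is /a/ (an unrounded vowel), it takes -i, giving *kizbasi*.
Since the final sound of the causative form *kizbasi* is /i/ (a vowel), it takes -if, giving *kizbasiif*.
Since the final sound of the past-tense form *kizbasiif* is /f/ (a non-sibilant consonant), it takes -muv, giving *kizbasiifmuv*.

kizbasiifmuv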